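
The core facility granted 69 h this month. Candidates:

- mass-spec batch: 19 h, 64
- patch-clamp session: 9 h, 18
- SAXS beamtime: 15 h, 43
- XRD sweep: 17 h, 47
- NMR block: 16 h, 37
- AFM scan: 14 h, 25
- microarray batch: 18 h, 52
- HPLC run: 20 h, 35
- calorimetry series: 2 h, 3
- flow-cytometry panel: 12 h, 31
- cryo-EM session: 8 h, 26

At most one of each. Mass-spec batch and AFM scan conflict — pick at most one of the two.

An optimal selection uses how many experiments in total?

4

Optimal total is 206.
mass-spec batch + SAXS beamtime + XRD sweep + microarray batch hits 206 at 69 h.
All optima have 4 experiments.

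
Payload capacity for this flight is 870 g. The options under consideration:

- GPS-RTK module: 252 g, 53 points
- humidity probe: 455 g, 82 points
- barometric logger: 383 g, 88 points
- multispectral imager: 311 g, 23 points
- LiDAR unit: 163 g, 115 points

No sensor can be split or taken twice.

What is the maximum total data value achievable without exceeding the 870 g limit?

Density check — LiDAR unit 0.71, barometric logger 0.23, GPS-RTK module 0.21, humidity probe 0.18 are the best per g.
Best packing: GPS-RTK module + barometric logger + LiDAR unit — 798 g, 256 total.
Runner-up GPS-RTK module + humidity probe + LiDAR unit tops out at 250.

256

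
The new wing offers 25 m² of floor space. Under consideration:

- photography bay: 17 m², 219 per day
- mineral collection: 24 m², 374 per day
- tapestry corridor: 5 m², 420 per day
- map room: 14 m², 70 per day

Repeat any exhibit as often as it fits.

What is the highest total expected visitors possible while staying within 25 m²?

5×tapestry corridor uses 25 of the 25 m² and totals 2100.
That's the maximum — no swap from here does better than 2100.

2100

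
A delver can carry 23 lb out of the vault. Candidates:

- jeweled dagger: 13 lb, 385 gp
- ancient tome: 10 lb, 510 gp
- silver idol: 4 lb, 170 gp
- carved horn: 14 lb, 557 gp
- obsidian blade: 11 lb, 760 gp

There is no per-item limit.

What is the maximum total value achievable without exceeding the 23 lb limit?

1520

Density check — obsidian blade 69.09, ancient tome 51.00, silver idol 42.50 are the best per lb.
Taking 2×obsidian blade: 22 lb used, 1520 in value.
That's the maximum — no swap from here does better than 1520.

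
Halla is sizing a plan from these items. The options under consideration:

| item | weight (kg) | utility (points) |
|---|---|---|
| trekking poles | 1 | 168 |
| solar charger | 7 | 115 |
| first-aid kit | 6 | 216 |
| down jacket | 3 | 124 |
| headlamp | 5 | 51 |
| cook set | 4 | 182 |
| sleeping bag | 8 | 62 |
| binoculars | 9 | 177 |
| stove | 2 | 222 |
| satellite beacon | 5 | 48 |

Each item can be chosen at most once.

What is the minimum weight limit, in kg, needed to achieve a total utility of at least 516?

7

Look for the lowest-weight combination reaching 516.
trekking poles + cook set + stove reaches 572 using 7 kg.
No combination under 7 kg hits 516.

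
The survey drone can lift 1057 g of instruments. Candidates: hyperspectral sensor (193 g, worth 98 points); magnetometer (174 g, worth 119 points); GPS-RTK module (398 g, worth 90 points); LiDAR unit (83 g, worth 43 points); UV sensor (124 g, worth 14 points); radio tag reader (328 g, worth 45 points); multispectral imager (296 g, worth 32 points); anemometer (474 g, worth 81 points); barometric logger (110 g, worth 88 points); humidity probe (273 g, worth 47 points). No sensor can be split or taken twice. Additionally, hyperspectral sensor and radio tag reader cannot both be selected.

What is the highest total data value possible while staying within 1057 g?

438

By data value per g: barometric logger 0.80, magnetometer 0.68, LiDAR unit 0.52 lead.
Hyperspectral sensor + magnetometer + GPS-RTK module + LiDAR unit + barometric logger uses 958 of the 1057 g and totals 438.
The closest alternative, hyperspectral sensor + magnetometer + LiDAR unit + anemometer + barometric logger, reaches only 429.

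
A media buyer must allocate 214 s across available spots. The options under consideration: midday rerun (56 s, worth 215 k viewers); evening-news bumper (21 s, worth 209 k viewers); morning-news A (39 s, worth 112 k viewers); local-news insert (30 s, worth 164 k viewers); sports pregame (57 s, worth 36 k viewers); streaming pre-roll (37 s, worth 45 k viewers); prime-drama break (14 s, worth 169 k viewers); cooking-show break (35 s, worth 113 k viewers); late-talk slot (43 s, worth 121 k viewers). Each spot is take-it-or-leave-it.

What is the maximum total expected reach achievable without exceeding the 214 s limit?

991

Ranking by ratio (expected reach/s): prime-drama break 12.07, evening-news bumper 9.95, local-news insert 5.47.
The ratio heuristic lands on midday rerun + evening-news bumper + morning-news A + local-news insert + prime-drama break + cooking-show break (982) but leaves 19 s idle.
Replace morning-news A with late-talk slot: the trade gains 9 net, giving 991 at 199 s.
The closest alternative, midday rerun + evening-news bumper + morning-news A + local-news insert + prime-drama break + late-talk slot, reaches only 990.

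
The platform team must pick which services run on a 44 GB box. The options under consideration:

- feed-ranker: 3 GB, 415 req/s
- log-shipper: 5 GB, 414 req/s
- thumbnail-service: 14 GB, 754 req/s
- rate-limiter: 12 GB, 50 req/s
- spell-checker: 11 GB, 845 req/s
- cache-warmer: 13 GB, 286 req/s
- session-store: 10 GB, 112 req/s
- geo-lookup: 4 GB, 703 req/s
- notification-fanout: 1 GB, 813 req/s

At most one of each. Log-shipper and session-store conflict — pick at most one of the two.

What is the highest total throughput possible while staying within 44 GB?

Best packing: feed-ranker + log-shipper + thumbnail-service + spell-checker + geo-lookup + notification-fanout — 38 GB, 3944 total.
An exhaustive check of the 512 subsets confirms 3944.

3944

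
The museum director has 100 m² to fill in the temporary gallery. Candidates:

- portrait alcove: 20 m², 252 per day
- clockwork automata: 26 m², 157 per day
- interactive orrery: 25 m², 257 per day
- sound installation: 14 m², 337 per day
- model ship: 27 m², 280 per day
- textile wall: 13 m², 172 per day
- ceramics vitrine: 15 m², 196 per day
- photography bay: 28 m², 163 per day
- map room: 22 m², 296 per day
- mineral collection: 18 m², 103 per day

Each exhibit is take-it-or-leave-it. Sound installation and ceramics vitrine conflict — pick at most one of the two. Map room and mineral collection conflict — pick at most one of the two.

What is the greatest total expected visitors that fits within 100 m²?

1337

By expected visitors per m²: sound installation 24.07, map room 13.45, textile wall 13.23, ceramics vitrine 13.07 lead.
Best packing: portrait alcove + sound installation + model ship + textile wall + map room — 96 m², 1337 total.
Next best is portrait alcove + interactive orrery + sound installation + textile wall + map room at 1314 (94 m²) — short by 23.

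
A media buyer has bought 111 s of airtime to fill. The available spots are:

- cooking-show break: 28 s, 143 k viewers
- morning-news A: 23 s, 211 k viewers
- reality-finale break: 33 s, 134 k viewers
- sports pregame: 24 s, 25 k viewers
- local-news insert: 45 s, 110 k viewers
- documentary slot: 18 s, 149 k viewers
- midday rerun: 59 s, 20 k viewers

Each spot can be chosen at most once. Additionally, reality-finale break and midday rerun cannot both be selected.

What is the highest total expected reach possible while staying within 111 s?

637

Ranking by ratio (expected reach/s): morning-news A 9.17, documentary slot 8.28, cooking-show break 5.11, reality-finale break 4.06.
Cooking-show break + morning-news A + reality-finale break + documentary slot uses 102 of the 111 s and totals 637.
That's the maximum — no feasible swap from here does better than 637.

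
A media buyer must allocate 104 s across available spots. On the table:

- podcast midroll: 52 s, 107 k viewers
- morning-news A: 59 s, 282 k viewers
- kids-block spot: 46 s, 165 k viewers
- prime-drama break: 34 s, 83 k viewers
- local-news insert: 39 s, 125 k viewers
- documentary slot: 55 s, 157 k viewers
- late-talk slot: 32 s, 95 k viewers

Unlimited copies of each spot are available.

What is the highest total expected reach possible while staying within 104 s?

407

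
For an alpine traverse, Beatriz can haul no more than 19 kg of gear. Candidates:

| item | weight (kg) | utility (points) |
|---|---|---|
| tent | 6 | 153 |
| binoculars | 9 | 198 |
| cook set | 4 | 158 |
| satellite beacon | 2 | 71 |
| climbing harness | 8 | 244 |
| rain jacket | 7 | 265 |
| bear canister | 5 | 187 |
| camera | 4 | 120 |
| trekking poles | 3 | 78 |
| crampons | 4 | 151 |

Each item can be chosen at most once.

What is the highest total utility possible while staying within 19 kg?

694

The ratio heuristic lands on cook set + satellite beacon + rain jacket + crampons (645) but leaves 2 kg idle.
Replace satellite beacon with camera: the trade gains 49 net, giving 694 at 19 kg.
The closest alternative, cook set + rain jacket + bear canister + trekking poles, reaches only 688.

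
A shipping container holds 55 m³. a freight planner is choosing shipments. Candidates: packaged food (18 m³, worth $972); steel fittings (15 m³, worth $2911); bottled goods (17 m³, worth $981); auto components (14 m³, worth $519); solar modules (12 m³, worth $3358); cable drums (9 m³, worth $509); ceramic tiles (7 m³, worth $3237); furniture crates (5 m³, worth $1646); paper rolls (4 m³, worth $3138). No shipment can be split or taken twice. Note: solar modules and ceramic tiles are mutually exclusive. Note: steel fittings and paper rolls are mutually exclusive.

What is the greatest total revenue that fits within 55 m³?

9974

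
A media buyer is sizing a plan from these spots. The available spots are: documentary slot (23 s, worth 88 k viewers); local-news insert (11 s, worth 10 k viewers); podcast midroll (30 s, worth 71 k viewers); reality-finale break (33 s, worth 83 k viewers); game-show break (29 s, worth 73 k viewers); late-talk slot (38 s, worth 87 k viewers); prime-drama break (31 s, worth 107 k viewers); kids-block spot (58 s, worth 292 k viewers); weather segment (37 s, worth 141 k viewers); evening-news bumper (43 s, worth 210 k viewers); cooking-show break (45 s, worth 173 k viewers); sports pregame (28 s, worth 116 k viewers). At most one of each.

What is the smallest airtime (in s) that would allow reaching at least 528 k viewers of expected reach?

123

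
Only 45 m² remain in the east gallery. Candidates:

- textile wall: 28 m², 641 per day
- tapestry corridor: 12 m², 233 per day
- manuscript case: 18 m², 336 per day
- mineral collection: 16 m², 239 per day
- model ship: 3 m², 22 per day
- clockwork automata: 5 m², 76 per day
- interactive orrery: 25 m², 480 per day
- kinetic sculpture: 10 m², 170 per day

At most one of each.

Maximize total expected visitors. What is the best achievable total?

950

The ratio ordering already packs tightly: textile wall + tapestry corridor + clockwork automata, 45 m², 950.
Nothing else within 45 m² beats 950.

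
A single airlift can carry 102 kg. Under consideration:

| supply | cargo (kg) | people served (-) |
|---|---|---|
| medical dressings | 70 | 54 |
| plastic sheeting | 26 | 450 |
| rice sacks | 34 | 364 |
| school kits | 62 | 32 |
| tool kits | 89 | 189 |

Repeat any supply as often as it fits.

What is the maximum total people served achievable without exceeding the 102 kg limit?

Density check — plastic sheeting 17.31, rice sacks 10.71, tool kits 2.12, medical dressings 0.77 are the best per kg.
Best packing: 3×plastic sheeting — 78 kg, 1350 total.
The spare 24 kg is too small for any remaining supply, and no exchange beats 1350.

1350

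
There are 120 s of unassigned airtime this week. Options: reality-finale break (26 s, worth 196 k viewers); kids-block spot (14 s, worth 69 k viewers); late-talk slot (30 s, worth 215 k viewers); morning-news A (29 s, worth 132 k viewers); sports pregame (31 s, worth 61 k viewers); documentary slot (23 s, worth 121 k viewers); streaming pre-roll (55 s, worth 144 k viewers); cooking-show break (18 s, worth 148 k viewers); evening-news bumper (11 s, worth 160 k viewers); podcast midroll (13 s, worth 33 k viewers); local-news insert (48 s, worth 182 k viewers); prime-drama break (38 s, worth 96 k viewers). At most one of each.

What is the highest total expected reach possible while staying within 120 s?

851

A density-first pass picks reality-finale break + late-talk slot + documentary slot + cooking-show break + evening-news bumper — 840 at 108 s.
The 23 s tied up in documentary slot is better spent on morning-news A — total rises to 851 (114 s).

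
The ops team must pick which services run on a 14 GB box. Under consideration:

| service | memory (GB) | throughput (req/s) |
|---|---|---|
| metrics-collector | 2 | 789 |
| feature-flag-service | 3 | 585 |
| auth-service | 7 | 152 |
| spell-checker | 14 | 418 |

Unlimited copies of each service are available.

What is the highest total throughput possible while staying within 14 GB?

By throughput per GB: metrics-collector 394.50, feature-flag-service 195.00, spell-checker 29.86, auth-service 21.71 lead.
Taking 7×metrics-collector: 14 GB used, 5523 in throughput.
Every other selection either busts 14 GB or fails to beat 5523.

5523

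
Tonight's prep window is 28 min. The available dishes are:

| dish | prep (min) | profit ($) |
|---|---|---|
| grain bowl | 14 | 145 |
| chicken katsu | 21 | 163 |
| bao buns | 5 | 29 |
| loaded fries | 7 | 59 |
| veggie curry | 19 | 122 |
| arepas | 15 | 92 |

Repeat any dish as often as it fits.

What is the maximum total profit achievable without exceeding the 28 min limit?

Taking 2×grain bowl: 28 min used, 290 in profit.
That's the maximum — no swap from here does better than 290.

290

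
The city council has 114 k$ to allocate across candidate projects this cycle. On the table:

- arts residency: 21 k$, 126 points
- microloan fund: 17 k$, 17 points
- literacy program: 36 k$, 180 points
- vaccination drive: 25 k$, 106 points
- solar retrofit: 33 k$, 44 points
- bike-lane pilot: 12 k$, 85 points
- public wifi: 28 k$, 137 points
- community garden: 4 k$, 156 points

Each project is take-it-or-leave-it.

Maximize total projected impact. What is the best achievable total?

705

Ranking by ratio (projected impact/k$): community garden 39.00, bike-lane pilot 7.08, arts residency 6.00, literacy program 5.00.
Taking the top-ratio projects first gives arts residency + literacy program + bike-lane pilot + public wifi + community garden for 684 (101 k$).
The 12 k$ tied up in bike-lane pilot is better spent on vaccination drive — total rises to 705 (114 k$).
Nothing else within 114 k$ beats 705.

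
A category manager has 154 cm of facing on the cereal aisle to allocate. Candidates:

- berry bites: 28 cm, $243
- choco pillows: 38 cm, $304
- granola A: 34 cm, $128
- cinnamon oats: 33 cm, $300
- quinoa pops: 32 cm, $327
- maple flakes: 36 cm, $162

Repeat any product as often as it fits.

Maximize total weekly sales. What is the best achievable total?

1467

Greedy by ratio would take 4×quinoa pops: 128 cm used, total 1308.
Dropping quinoa pops frees 32 cm; slotting in 2×berry bites (56 cm) lifts the total to 1467 at 152 cm.
The spare 2 cm is too small for any remaining product, and no exchange beats 1467.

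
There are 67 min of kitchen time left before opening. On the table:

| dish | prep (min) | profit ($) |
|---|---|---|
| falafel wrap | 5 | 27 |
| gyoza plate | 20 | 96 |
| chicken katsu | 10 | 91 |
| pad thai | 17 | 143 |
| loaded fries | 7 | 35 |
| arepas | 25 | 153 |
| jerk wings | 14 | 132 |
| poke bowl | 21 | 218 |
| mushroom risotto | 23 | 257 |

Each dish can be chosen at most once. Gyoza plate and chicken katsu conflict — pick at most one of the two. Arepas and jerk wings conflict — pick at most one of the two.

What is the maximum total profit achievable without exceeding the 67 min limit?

645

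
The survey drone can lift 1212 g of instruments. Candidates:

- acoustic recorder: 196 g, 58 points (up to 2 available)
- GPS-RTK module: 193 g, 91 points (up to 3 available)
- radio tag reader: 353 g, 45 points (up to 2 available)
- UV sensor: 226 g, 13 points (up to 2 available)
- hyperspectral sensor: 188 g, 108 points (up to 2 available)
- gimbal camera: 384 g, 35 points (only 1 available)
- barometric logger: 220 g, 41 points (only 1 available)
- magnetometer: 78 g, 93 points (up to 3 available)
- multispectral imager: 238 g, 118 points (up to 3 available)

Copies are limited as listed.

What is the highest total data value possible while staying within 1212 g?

The ratio heuristic lands on 2×hyperspectral sensor + 3×magnetometer + 2×multispectral imager (731) but leaves 126 g idle.
Dropping 2×multispectral imager frees 476 g; slotting in 3×GPS-RTK module (579 g) lifts the total to 768 at 1189 g.
Nothing else within 1212 g beats 768.

768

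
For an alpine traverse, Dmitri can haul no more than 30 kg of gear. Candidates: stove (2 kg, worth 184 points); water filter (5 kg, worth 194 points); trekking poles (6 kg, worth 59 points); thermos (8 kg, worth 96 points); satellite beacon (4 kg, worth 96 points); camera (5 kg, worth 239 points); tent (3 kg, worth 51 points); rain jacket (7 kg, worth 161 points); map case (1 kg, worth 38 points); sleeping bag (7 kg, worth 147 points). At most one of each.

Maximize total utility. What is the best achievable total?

1021

Filling by ratio: stove + water filter + satellite beacon + camera + tent + rain jacket + map case for 963, with 3 kg left unused.
The 4 kg tied up in tent and map case is better spent on sleeping bag — total rises to 1021 (30 kg).
Next best is stove + water filter + camera + tent + rain jacket + map case + sleeping bag at 1014 (30 kg) — short by 7.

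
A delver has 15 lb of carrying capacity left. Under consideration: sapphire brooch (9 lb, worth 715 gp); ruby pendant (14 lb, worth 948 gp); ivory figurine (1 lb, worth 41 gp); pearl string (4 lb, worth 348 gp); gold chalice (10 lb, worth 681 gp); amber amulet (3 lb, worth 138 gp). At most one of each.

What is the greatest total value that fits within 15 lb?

By value per lb: pearl string 87.00, sapphire brooch 79.44, gold chalice 68.10 lead.
The ratio ordering already packs tightly: sapphire brooch + ivory figurine + pearl string, 14 lb, 1104.
That's the maximum — no swap from here does better than 1104.

1104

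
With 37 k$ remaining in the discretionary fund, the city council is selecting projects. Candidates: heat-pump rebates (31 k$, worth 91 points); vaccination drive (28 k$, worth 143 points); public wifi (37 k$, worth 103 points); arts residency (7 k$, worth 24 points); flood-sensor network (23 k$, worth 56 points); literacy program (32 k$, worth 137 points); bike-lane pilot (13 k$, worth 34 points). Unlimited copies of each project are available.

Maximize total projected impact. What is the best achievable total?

167

Vaccination drive + arts residency uses 35 of the 37 k$ and totals 167.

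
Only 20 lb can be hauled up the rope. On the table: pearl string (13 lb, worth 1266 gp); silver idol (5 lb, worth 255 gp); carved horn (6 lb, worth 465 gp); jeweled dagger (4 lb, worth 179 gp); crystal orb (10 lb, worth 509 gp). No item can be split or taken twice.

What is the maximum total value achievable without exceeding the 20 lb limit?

Pearl string + carved horn uses 19 of the 20 lb and totals 1731.

1731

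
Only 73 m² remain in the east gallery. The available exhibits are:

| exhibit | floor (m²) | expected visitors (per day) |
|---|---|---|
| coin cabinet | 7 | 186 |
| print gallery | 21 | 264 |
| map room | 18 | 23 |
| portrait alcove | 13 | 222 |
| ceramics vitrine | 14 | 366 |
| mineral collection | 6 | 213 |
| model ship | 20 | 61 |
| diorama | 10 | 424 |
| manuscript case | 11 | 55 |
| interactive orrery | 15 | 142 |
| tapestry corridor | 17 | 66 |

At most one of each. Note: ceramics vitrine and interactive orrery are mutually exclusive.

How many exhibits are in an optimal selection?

6

Optimal total is 1675.
coin cabinet + print gallery + portrait alcove + ceramics vitrine + mineral collection + diorama hits 1675 at 71 m².
Any selection reaching 1675 contains exactly 6 exhibits.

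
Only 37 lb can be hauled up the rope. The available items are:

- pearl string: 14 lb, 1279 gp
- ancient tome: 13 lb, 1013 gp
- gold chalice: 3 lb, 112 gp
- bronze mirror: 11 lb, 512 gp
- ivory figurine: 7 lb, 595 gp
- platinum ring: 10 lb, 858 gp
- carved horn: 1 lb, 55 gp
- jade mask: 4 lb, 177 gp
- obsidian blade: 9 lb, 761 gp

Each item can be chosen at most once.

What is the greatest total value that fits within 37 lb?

Taking the top-ratio items first gives pearl string + ivory figurine + platinum ring + carved horn + jade mask for 2964 (36 lb).
Replace ivory figurine and carved horn and jade mask with ancient tome: the trade gains 186 net, giving 3150 at 37 lb.
Every other selection either busts 37 lb or fails to beat 3150.

3150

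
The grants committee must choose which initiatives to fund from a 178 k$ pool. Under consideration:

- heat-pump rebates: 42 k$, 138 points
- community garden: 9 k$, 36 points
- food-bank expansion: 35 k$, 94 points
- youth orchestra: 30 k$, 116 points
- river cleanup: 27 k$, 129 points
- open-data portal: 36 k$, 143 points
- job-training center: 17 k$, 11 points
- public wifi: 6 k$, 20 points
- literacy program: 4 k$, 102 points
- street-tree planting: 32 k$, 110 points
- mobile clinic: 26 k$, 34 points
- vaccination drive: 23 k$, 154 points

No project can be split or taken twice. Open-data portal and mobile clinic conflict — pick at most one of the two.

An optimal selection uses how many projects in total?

The maximum projected impact within 178 k$ is 838.
heat-pump rebates + community garden + youth orchestra + river cleanup + open-data portal + public wifi + literacy program + vaccination drive hits 838 at 177 k$.
Every optimal selection uses 8 projects.

8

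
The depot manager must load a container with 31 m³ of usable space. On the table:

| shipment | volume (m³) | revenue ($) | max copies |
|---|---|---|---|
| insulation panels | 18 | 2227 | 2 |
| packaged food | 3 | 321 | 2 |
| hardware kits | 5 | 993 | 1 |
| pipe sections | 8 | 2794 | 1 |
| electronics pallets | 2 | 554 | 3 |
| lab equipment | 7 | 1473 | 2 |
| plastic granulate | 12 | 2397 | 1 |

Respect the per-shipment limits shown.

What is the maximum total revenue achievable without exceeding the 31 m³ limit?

7846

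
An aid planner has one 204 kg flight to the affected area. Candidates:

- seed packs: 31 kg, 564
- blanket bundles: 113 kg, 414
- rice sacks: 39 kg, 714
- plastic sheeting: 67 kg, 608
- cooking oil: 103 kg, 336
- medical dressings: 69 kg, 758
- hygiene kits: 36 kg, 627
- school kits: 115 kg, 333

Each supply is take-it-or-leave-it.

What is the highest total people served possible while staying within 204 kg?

2663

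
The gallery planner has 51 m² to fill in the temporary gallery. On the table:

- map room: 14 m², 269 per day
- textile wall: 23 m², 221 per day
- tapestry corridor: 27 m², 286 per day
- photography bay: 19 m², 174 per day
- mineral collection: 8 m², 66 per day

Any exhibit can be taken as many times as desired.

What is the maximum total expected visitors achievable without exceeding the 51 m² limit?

The ratio ordering already packs tightly: 3×map room + mineral collection, 50 m², 873.

873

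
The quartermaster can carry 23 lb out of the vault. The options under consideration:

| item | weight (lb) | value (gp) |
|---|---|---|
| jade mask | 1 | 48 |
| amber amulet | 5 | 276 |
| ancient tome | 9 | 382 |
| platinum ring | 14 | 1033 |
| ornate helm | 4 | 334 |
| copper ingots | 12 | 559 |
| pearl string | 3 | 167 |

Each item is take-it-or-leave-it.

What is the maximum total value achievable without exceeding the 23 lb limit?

By value per lb: ornate helm 83.50, platinum ring 73.79, pearl string 55.67 lead.
Taking the top-ratio items first gives jade mask + platinum ring + ornate helm + pearl string for 1582 (22 lb).
The 4 lb tied up in jade mask and pearl string is better spent on amber amulet — total rises to 1643 (23 lb).
No other feasible combination exceeds 1643.

1643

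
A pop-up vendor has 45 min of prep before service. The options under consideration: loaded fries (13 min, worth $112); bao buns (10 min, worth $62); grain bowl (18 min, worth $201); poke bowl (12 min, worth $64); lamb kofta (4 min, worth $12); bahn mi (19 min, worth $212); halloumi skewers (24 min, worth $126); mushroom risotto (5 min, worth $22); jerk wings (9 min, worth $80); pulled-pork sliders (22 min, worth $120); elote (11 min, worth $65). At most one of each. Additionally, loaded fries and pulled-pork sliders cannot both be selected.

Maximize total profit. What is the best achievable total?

Taking grain bowl + bahn mi + mushroom risotto: 42 min used, 435 in profit.
That's the maximum — no feasible swap from here does better than 435.

435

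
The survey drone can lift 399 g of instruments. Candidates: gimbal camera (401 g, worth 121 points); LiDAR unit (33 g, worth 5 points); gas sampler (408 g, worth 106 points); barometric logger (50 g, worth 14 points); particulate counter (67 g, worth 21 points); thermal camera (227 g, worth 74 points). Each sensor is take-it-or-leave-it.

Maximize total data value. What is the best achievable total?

By data value per g: thermal camera 0.33, particulate counter 0.31, gimbal camera 0.30 lead.
The ratio ordering already packs tightly: LiDAR unit + barometric logger + particulate counter + thermal camera, 377 g, 114.

114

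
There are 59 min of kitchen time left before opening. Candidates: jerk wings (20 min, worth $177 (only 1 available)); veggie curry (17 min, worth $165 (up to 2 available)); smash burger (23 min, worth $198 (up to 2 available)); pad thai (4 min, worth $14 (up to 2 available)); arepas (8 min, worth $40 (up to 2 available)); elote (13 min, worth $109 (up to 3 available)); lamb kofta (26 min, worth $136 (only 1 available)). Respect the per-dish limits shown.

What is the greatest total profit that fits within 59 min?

528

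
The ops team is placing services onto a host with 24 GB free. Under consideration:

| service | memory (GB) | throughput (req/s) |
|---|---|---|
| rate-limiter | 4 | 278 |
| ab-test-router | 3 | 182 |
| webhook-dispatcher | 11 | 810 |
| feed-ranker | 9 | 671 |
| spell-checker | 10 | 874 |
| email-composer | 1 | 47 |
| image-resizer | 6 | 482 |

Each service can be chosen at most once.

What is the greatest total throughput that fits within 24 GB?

1870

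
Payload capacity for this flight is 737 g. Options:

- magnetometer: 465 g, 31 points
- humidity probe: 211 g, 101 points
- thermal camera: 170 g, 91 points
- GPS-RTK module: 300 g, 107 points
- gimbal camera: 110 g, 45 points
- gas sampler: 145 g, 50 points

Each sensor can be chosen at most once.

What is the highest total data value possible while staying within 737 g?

Ranking by ratio (data value/g): thermal camera 0.54, humidity probe 0.48, gimbal camera 0.41, GPS-RTK module 0.36.
Filling by ratio: humidity probe + thermal camera + gimbal camera + gas sampler for 287, with 101 g left unused.
The 255 g tied up in gimbal camera and gas sampler is better spent on GPS-RTK module — total rises to 299 (681 g).
Nothing else within 737 g beats 299.

299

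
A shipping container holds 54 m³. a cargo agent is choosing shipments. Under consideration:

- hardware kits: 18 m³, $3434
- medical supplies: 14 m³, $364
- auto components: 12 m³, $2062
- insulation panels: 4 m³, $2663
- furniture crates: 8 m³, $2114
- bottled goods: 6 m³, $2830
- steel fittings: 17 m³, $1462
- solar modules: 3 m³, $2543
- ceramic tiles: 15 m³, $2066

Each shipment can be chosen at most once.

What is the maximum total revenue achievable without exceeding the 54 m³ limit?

15650

By revenue per m³: solar modules 847.67, insulation panels 665.75, bottled goods 471.67 lead.
The ratio heuristic lands on hardware kits + auto components + insulation panels + furniture crates + bottled goods + solar modules (15646) but leaves 3 m³ idle.
The 12 m³ tied up in auto components is better spent on ceramic tiles — total rises to 15650 (54 m³).
The closest alternative, hardware kits + auto components + insulation panels + furniture crates + bottled goods + solar modules, reaches only 15646.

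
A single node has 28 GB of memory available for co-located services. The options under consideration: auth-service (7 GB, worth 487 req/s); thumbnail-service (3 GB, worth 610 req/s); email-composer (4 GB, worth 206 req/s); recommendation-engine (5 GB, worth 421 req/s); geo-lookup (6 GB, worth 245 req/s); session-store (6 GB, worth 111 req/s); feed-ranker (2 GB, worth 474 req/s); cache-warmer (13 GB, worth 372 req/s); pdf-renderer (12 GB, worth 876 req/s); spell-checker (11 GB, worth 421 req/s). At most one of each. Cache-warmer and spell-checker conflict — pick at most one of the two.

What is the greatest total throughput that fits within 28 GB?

2653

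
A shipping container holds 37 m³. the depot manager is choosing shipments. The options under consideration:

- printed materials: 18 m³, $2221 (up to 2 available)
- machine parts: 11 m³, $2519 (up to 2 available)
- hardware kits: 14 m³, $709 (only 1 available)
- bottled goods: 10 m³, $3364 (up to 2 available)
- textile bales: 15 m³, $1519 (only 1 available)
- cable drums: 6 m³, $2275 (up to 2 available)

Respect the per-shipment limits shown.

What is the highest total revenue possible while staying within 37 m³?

Density check — cable drums 379.17, bottled goods 336.40, machine parts 229.00, printed materials 123.39 are the best per m³.
A density-first pass picks 2×bottled goods + 2×cable drums — 11278 at 32 m³.
The 6 m³ tied up in cable drums is better spent on machine parts — total rises to 11522 (37 m³).
Every other selection either busts 37 m³ or exceeds an availability limit or fails to beat 11522.

11522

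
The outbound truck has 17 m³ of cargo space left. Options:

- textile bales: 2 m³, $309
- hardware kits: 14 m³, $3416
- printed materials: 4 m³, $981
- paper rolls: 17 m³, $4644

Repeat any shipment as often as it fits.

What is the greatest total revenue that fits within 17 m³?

By revenue per m³: paper rolls 273.18, printed materials 245.25, hardware kits 244.00, textile bales 154.50 lead.
Best packing: paper rolls — 17 m³, 4644 total.
That's the maximum — no swap from here does better than 4644.

4644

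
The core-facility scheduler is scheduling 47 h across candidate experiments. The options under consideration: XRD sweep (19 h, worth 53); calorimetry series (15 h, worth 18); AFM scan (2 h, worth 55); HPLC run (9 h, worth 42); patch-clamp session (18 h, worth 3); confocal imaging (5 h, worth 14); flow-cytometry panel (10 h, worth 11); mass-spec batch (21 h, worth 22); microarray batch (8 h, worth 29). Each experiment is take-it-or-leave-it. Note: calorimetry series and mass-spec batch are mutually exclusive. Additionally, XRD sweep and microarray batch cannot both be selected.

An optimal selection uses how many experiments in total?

5

Best achievable expected citations is 175.
For example XRD sweep + AFM scan + HPLC run + confocal imaging + flow-cytometry panel achieves it, using 45 h.
Any selection reaching 175 contains exactly 5 experiments.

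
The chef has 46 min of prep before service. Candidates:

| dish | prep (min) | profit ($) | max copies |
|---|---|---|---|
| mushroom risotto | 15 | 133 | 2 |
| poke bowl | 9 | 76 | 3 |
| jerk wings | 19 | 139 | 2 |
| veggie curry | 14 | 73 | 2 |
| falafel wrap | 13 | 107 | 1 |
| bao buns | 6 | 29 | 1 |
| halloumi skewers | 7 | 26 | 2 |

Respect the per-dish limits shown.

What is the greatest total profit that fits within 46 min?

392

Taking the top-ratio dishes first gives 2×mushroom risotto + poke bowl + bao buns for 371 (45 min).
Dropping mushroom risotto and bao buns frees 21 min; slotting in poke bowl + falafel wrap (22 min) lifts the total to 392 at 46 min.
Nothing else within 46 min beats 392.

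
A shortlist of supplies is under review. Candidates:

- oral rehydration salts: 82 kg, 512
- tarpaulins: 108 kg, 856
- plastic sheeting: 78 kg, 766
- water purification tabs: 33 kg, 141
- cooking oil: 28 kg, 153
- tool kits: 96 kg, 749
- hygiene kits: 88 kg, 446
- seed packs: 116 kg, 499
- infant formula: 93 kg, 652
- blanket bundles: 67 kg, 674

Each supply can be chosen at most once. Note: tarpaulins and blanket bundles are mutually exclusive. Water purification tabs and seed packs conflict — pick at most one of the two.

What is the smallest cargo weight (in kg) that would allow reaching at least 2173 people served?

Need the lightest bundle worth ≥ 2173.
plastic sheeting + tool kits + blanket bundles reaches 2189 using 241 kg.
Below 241 kg the best achievable stays under 2173.

241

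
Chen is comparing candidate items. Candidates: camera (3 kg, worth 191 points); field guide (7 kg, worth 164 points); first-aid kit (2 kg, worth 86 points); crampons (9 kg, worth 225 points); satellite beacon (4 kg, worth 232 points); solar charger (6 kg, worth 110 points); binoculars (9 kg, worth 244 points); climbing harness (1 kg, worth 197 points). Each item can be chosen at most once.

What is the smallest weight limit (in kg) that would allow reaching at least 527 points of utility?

Look for the lowest-weight combination reaching 527.
camera + satellite beacon + climbing harness: 620 utility at 8 kg.
No combination under 8 kg hits 527.

8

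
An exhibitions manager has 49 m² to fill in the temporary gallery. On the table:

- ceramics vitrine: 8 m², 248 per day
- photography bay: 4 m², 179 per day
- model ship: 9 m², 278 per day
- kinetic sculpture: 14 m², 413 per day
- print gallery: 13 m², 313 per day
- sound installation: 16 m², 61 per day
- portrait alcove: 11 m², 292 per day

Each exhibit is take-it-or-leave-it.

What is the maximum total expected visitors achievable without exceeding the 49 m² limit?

Taking the top-ratio exhibits first gives ceramics vitrine + photography bay + model ship + kinetic sculpture + portrait alcove for 1410 (46 m²).
Replace portrait alcove with print gallery: the trade gains 21 net, giving 1431 at 48 m².
Every other selection either busts 49 m² or fails to beat 1431.

1431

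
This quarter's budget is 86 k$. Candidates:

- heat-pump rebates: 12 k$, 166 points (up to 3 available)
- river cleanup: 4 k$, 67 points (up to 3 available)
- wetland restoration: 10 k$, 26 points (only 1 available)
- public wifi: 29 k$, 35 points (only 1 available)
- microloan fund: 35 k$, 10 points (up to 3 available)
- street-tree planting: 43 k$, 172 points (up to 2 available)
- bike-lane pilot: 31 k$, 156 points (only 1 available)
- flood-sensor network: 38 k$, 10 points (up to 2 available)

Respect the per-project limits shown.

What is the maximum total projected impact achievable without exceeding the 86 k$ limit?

855

Best packing: 3×heat-pump rebates + 3×river cleanup + bike-lane pilot — 79 k$, 855 total.
Nothing else within 86 k$ beats 855.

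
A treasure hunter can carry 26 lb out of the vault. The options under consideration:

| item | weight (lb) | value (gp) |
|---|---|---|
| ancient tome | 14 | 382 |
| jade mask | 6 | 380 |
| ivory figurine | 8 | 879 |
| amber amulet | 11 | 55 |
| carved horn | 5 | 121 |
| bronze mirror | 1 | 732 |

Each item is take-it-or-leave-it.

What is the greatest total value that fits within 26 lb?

Best packing: jade mask + ivory figurine + carved horn + bronze mirror — 20 lb, 2112 total.
The closest alternative, jade mask + ivory figurine + amber amulet + bronze mirror, reaches only 2046.

2112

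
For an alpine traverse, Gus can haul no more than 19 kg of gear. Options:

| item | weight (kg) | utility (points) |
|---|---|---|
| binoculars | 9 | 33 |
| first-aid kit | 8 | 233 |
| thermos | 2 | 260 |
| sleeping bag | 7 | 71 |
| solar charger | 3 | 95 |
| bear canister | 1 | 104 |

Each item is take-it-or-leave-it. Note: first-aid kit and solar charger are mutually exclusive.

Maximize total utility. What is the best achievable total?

668

First-aid kit + thermos + sleeping bag + bear canister uses 18 of the 19 kg and totals 668.
Next best is first-aid kit + thermos + bear canister at 597 (11 kg) — short by 71.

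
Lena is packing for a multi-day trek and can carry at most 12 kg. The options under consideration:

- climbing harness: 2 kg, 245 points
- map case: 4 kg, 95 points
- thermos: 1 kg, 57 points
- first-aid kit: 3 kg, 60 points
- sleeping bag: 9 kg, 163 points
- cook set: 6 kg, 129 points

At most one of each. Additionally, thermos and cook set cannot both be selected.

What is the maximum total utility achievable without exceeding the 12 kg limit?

469

Greedy by ratio would take climbing harness + map case + thermos + first-aid kit: 10 kg used, total 457.
The 4 kg tied up in thermos and first-aid kit is better spent on cook set — total rises to 469 (12 kg).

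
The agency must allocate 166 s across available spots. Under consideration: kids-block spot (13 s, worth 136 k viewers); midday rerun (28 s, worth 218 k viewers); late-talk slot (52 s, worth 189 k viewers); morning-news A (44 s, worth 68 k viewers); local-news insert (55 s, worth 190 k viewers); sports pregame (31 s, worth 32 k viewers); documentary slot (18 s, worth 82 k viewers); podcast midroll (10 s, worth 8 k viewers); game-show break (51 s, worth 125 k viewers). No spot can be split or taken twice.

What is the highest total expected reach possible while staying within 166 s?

Kids-block spot + midday rerun + late-talk slot + local-news insert + documentary slot uses 166 of the 166 s and totals 815.
Runner-up kids-block spot + midday rerun + local-news insert + documentary slot + game-show break tops out at 751.

815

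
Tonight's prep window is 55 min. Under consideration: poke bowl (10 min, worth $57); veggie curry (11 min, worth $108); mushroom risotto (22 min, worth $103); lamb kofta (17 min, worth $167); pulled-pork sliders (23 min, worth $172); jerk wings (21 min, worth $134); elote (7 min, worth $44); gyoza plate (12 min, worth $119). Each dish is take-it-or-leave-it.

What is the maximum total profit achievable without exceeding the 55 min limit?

The ratio heuristic lands on veggie curry + lamb kofta + elote + gyoza plate (438) but leaves 8 min idle.
Dropping veggie curry and elote frees 18 min; slotting in pulled-pork sliders (23 min) lifts the total to 458 at 52 min.

458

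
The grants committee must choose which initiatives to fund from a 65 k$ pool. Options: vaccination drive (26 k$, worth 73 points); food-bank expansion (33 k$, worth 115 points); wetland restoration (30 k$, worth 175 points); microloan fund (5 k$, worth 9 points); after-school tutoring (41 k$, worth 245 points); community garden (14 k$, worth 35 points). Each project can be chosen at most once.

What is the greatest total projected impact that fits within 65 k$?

290

Ranking by ratio (projected impact/k$): after-school tutoring 5.98, wetland restoration 5.83, food-bank expansion 3.48.
The ratio heuristic lands on microloan fund + after-school tutoring + community garden (289) but leaves 5 k$ idle.
But food-bank expansion + wetland restoration fits in 63 k$ and reaches 290.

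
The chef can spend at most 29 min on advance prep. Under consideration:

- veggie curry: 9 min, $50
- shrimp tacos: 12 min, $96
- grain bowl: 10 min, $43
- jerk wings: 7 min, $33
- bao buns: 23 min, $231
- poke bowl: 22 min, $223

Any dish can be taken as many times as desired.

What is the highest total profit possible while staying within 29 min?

256

Jerk wings + poke bowl uses 29 of the 29 min and totals 256.
Nothing else within 29 min beats 256.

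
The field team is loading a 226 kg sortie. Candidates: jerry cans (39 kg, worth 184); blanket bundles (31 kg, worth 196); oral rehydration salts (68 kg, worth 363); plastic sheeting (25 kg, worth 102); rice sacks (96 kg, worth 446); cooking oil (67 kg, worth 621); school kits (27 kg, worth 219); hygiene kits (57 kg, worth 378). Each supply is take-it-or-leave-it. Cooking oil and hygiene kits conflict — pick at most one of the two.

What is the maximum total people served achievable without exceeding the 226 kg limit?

1501

By people served per kg: cooking oil 9.27, school kits 8.11, hygiene kits 6.63 lead.
Blanket bundles + oral rehydration salts + plastic sheeting + cooking oil + school kits uses 218 of the 226 kg and totals 1501.
No other feasible combination exceeds 1501.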